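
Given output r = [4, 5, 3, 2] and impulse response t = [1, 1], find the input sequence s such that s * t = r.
Deconvolve r=[4, 5, 3, 2] by t=[1, 1]. Since t[0]=1, solve forward: s[0] = r[0] / 1 = 4; s[1] = (r[1] - 4×1) / 1 = 1; s[2] = (r[2] - 1×1) / 1 = 2. So s = [4, 1, 2]. Check by forward convolution: r[0] = 4×1 = 4; r[1] = 4×1 + 1×1 = 5; r[2] = 1×1 + 2×1 = 3; r[3] = 2×1 = 2

[4, 1, 2]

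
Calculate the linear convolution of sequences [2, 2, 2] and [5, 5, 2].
y[0] = 2×5 = 10; y[1] = 2×5 + 2×5 = 20; y[2] = 2×2 + 2×5 + 2×5 = 24; y[3] = 2×2 + 2×5 = 14; y[4] = 2×2 = 4

[10, 20, 24, 14, 4]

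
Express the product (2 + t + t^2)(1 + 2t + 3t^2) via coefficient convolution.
Ascending coefficients: a = [2, 1, 1], b = [1, 2, 3]. c[0] = 2×1 = 2; c[1] = 2×2 + 1×1 = 5; c[2] = 2×3 + 1×2 + 1×1 = 9; c[3] = 1×3 + 1×2 = 5; c[4] = 1×3 = 3. Result coefficients: [2, 5, 9, 5, 3] → 2 + 5t + 9t^2 + 5t^3 + 3t^4

2 + 5t + 9t^2 + 5t^3 + 3t^4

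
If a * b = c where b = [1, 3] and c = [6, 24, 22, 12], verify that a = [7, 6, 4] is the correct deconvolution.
Forward-compute [7, 6, 4] * [1, 3]: c[0] = 7×1 = 7; c[1] = 7×3 + 6×1 = 27; c[2] = 6×3 + 4×1 = 22; c[3] = 4×3 = 12 → [7, 27, 22, 12]. Does not match given c = [6, 24, 22, 12].

Not verified. [7, 6, 4] * [1, 3] = [7, 27, 22, 12], which differs from [6, 24, 22, 12] at index 0.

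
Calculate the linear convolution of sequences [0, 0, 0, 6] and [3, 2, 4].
y[0] = 0×3 = 0; y[1] = 0×2 + 0×3 = 0; y[2] = 0×4 + 0×2 + 0×3 = 0; y[3] = 0×4 + 0×2 + 6×3 = 18; y[4] = 0×4 + 6×2 = 12; y[5] = 6×4 = 24

[0, 0, 0, 18, 12, 24]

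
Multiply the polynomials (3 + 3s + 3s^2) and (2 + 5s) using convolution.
Ascending coefficients: a = [3, 3, 3], b = [2, 5]. c[0] = 3×2 = 6; c[1] = 3×5 + 3×2 = 21; c[2] = 3×5 + 3×2 = 21; c[3] = 3×5 = 15. Result coefficients: [6, 21, 21, 15] → 6 + 21s + 21s^2 + 15s^3

6 + 21s + 21s^2 + 15s^3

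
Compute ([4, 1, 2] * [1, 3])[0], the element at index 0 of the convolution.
Use y[k] = Σ_i a[i]·b[k-i] at k=0. y[0] = 4×1 = 4

4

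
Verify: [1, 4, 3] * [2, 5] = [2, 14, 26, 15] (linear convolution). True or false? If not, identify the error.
Recompute linear convolution of [1, 4, 3] and [2, 5]: y[0] = 1×2 = 2; y[1] = 1×5 + 4×2 = 13; y[2] = 4×5 + 3×2 = 26; y[3] = 3×5 = 15 → [2, 13, 26, 15]. Compare to given [2, 14, 26, 15]: they differ at index 1: given 14, correct 13, so answer: No

No. Error at index 1: given 14, correct 13.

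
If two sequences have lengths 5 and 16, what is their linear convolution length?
Linear/full convolution length: m + n - 1 = 5 + 16 - 1 = 20

20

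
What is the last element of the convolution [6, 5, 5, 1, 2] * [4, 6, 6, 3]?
Use y[k] = Σ_i a[i]·b[k-i] at k=7. y[7] = 2×3 = 6

6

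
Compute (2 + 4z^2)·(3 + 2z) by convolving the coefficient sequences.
Ascending coefficients: a = [2, 0, 4], b = [3, 2]. c[0] = 2×3 = 6; c[1] = 2×2 + 0×3 = 4; c[2] = 0×2 + 4×3 = 12; c[3] = 4×2 = 8. Result coefficients: [6, 4, 12, 8] → 6 + 4z + 12z^2 + 8z^3

6 + 4z + 12z^2 + 8z^3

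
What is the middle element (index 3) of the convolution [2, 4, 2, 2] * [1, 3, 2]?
Use y[k] = Σ_i a[i]·b[k-i] at k=3. y[3] = 4×2 + 2×3 + 2×1 = 16

16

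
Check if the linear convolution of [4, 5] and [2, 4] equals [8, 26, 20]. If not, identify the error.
Recompute linear convolution of [4, 5] and [2, 4]: y[0] = 4×2 = 8; y[1] = 4×4 + 5×2 = 26; y[2] = 5×4 = 20 → [8, 26, 20]. Given [8, 26, 20] matches, so answer: Yes

Yes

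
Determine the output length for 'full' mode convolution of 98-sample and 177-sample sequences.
Linear/full convolution length: m + n - 1 = 98 + 177 - 1 = 274

274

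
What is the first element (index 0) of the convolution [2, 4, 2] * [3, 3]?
Use y[k] = Σ_i a[i]·b[k-i] at k=0. y[0] = 2×3 = 6

6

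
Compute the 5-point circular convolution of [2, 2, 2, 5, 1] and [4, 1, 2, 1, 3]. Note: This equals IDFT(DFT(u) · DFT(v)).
Either evaluate y[k] = Σ_j u[j]·v[(k-j) mod 5] directly, or use IDFT(DFT(u) · DFT(v)). y[0] = 2×4 + 2×3 + 2×1 + 5×2 + 1×1 = 27; y[1] = 2×1 + 2×4 + 2×3 + 5×1 + 1×2 = 23; y[2] = 2×2 + 2×1 + 2×4 + 5×3 + 1×1 = 30; y[3] = 2×1 + 2×2 + 2×1 + 5×4 + 1×3 = 31; y[4] = 2×3 + 2×1 + 2×2 + 5×1 + 1×4 = 21. Result: [27, 23, 30, 31, 21]

[27, 23, 30, 31, 21]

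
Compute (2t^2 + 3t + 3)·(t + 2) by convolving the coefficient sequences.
Ascending coefficients: a = [3, 3, 2], b = [2, 1]. c[0] = 3×2 = 6; c[1] = 3×1 + 3×2 = 9; c[2] = 3×1 + 2×2 = 7; c[3] = 2×1 = 2. Result coefficients: [6, 9, 7, 2] → 2t^3 + 7t^2 + 9t + 6

2t^3 + 7t^2 + 9t + 6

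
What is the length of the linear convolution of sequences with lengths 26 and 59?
Linear/full convolution length: m + n - 1 = 26 + 59 - 1 = 84

84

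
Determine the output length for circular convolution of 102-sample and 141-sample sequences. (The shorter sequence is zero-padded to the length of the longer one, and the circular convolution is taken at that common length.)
Circular convolution (zero-padding the shorter input) has length max(m, n) = max(102, 141) = 141

141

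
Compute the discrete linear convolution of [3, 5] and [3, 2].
y[0] = 3×3 = 9; y[1] = 3×2 + 5×3 = 21; y[2] = 5×2 = 10

[9, 21, 10]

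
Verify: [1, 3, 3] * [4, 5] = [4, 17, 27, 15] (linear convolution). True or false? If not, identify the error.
Recompute linear convolution of [1, 3, 3] and [4, 5]: y[0] = 1×4 = 4; y[1] = 1×5 + 3×4 = 17; y[2] = 3×5 + 3×4 = 27; y[3] = 3×5 = 15 → [4, 17, 27, 15]. Given [4, 17, 27, 15] matches, so answer: Yes

Yes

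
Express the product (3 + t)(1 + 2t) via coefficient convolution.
Ascending coefficients: a = [3, 1], b = [1, 2]. c[0] = 3×1 = 3; c[1] = 3×2 + 1×1 = 7; c[2] = 1×2 = 2. Result coefficients: [3, 7, 2] → 3 + 7t + 2t^2

3 + 7t + 2t^2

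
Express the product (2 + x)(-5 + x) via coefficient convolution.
Ascending coefficients: a = [2, 1], b = [-5, 1]. c[0] = 2×-5 = -10; c[1] = 2×1 + 1×-5 = -3; c[2] = 1×1 = 1. Result coefficients: [-10, -3, 1] → -10 - 3x + x^2

-10 - 3x + x^2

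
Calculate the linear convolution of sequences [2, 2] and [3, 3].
y[0] = 2×3 = 6; y[1] = 2×3 + 2×3 = 12; y[2] = 2×3 = 6

[6, 12, 6]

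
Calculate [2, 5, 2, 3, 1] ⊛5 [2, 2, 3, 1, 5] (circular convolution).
Use y[k] = Σ_j f[j]·g[(k-j) mod 5]. y[0] = 2×2 + 5×5 + 2×1 + 3×3 + 1×2 = 42; y[1] = 2×2 + 5×2 + 2×5 + 3×1 + 1×3 = 30; y[2] = 2×3 + 5×2 + 2×2 + 3×5 + 1×1 = 36; y[3] = 2×1 + 5×3 + 2×2 + 3×2 + 1×5 = 32; y[4] = 2×5 + 5×1 + 2×3 + 3×2 + 1×2 = 29. Result: [42, 30, 36, 32, 29]

[42, 30, 36, 32, 29]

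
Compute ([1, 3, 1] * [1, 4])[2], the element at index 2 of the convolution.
Use y[k] = Σ_i a[i]·b[k-i] at k=2. y[2] = 3×4 + 1×1 = 13

13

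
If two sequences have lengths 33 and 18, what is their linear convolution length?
Linear/full convolution length: m + n - 1 = 33 + 18 - 1 = 50

50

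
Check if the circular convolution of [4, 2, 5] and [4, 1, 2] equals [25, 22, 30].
Recompute circular convolution of [4, 2, 5] and [4, 1, 2]: y[0] = 4×4 + 2×2 + 5×1 = 25; y[1] = 4×1 + 2×4 + 5×2 = 22; y[2] = 4×2 + 2×1 + 5×4 = 30 → [25, 22, 30]. Given [25, 22, 30] matches, so answer: Yes

Yes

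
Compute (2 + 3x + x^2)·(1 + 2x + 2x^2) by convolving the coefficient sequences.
Ascending coefficients: a = [2, 3, 1], b = [1, 2, 2]. c[0] = 2×1 = 2; c[1] = 2×2 + 3×1 = 7; c[2] = 2×2 + 3×2 + 1×1 = 11; c[3] = 3×2 + 1×2 = 8; c[4] = 1×2 = 2. Result coefficients: [2, 7, 11, 8, 2] → 2 + 7x + 11x^2 + 8x^3 + 2x^4

2 + 7x + 11x^2 + 8x^3 + 2x^4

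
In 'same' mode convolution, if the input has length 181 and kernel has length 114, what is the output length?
'Same' mode returns an output with the same length as the input: 181

181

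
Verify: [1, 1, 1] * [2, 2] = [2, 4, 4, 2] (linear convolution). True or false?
Recompute linear convolution of [1, 1, 1] and [2, 2]: y[0] = 1×2 = 2; y[1] = 1×2 + 1×2 = 4; y[2] = 1×2 + 1×2 = 4; y[3] = 1×2 = 2 → [2, 4, 4, 2]. Given [2, 4, 4, 2] matches, so answer: Yes

Yes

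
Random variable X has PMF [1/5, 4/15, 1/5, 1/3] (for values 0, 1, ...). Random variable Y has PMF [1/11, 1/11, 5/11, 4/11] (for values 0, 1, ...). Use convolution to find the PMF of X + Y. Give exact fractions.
P(X+Y=k) = Σ_i P(X=i)·P(Y=k-i) — a convolution of [1/5, 4/15, 1/5, 1/3] and [1/11, 1/11, 5/11, 4/11]. P(X+Y=0) = (1/5)×(1/11) = 1/55; P(X+Y=1) = (1/5)×(1/11) + (4/15)×(1/11) = 1/55 + 4/165 = 7/165; P(X+Y=2) = (1/5)×(5/11) + (4/15)×(1/11) + (1/5)×(1/11) = 1/11 + 4/165 + 1/55 = 2/15; P(X+Y=3) = (1/5)×(4/11) + (4/15)×(5/11) + (1/5)×(1/11) + (1/3)×(1/11) = 4/55 + 4/33 + 1/55 + 1/33 = 8/33; P(X+Y=4) = (4/15)×(4/11) + (1/5)×(5/11) + (1/3)×(1/11) = 16/165 + 1/11 + 1/33 = 12/55; P(X+Y=5) = (1/5)×(4/11) + (1/3)×(5/11) = 4/55 + 5/33 = 37/165; P(X+Y=6) = (1/3)×(4/11) = 4/33. PMF: [1/55, 7/165, 2/15, 8/33, 12/55, 37/165, 4/33] (sums to 1 ✓)

[1/55, 7/165, 2/15, 8/33, 12/55, 37/165, 4/33]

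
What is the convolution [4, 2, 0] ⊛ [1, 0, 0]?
y[0] = 4×1 = 4; y[1] = 4×0 + 2×1 = 2; y[2] = 4×0 + 2×0 + 0×1 = 0; y[3] = 2×0 + 0×0 = 0; y[4] = 0×0 = 0

[4, 2, 0, 0, 0]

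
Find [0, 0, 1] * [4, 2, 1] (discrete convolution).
y[0] = 0×4 = 0; y[1] = 0×2 + 0×4 = 0; y[2] = 0×1 + 0×2 + 1×4 = 4; y[3] = 0×1 + 1×2 = 2; y[4] = 1×1 = 1

[0, 0, 4, 2, 1]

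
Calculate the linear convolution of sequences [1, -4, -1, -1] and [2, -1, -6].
y[0] = 1×2 = 2; y[1] = 1×-1 + -4×2 = -9; y[2] = 1×-6 + -4×-1 + -1×2 = -4; y[3] = -4×-6 + -1×-1 + -1×2 = 23; y[4] = -1×-6 + -1×-1 = 7; y[5] = -1×-6 = 6

[2, -9, -4, 23, 7, 6]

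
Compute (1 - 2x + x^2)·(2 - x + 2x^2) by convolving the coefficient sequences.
Ascending coefficients: a = [1, -2, 1], b = [2, -1, 2]. c[0] = 1×2 = 2; c[1] = 1×-1 + -2×2 = -5; c[2] = 1×2 + -2×-1 + 1×2 = 6; c[3] = -2×2 + 1×-1 = -5; c[4] = 1×2 = 2. Result coefficients: [2, -5, 6, -5, 2] → 2 - 5x + 6x^2 - 5x^3 + 2x^4

2 - 5x + 6x^2 - 5x^3 + 2x^4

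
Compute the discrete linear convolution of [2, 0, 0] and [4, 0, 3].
y[0] = 2×4 = 8; y[1] = 2×0 + 0×4 = 0; y[2] = 2×3 + 0×0 + 0×4 = 6; y[3] = 0×3 + 0×0 = 0; y[4] = 0×3 = 0

[8, 0, 6, 0, 0]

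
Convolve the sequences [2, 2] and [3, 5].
y[0] = 2×3 = 6; y[1] = 2×5 + 2×3 = 16; y[2] = 2×5 = 10

[6, 16, 10]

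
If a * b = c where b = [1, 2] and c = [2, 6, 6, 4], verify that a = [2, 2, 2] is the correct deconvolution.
Forward-compute [2, 2, 2] * [1, 2]: c[0] = 2×1 = 2; c[1] = 2×2 + 2×1 = 6; c[2] = 2×2 + 2×1 = 6; c[3] = 2×2 = 4 → [2, 6, 6, 4]. Matches given c = [2, 6, 6, 4], so verified.

Verified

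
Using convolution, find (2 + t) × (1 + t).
Ascending coefficients: a = [2, 1], b = [1, 1]. c[0] = 2×1 = 2; c[1] = 2×1 + 1×1 = 3; c[2] = 1×1 = 1. Result coefficients: [2, 3, 1] → 2 + 3t + t^2

2 + 3t + t^2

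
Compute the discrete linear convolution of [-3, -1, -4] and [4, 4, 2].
y[0] = -3×4 = -12; y[1] = -3×4 + -1×4 = -16; y[2] = -3×2 + -1×4 + -4×4 = -26; y[3] = -1×2 + -4×4 = -18; y[4] = -4×2 = -8

[-12, -16, -26, -18, -8]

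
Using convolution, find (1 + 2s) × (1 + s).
Ascending coefficients: a = [1, 2], b = [1, 1]. c[0] = 1×1 = 1; c[1] = 1×1 + 2×1 = 3; c[2] = 2×1 = 2. Result coefficients: [1, 3, 2] → 1 + 3s + 2s^2

1 + 3s + 2s^2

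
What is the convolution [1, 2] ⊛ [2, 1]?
y[0] = 1×2 = 2; y[1] = 1×1 + 2×2 = 5; y[2] = 2×1 = 2

[2, 5, 2]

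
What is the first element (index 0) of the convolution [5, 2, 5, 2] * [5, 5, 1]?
Use y[k] = Σ_i a[i]·b[k-i] at k=0. y[0] = 5×5 = 25

25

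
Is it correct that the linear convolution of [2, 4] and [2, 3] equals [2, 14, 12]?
Recompute linear convolution of [2, 4] and [2, 3]: y[0] = 2×2 = 4; y[1] = 2×3 + 4×2 = 14; y[2] = 4×3 = 12 → [4, 14, 12]. Compare to given [2, 14, 12]: they differ at index 0: given 2, correct 4, so answer: No

No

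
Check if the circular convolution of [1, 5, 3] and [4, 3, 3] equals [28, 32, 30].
Recompute circular convolution of [1, 5, 3] and [4, 3, 3]: y[0] = 1×4 + 5×3 + 3×3 = 28; y[1] = 1×3 + 5×4 + 3×3 = 32; y[2] = 1×3 + 5×3 + 3×4 = 30 → [28, 32, 30]. Given [28, 32, 30] matches, so answer: Yes

Yes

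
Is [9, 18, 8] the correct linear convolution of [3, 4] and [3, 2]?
Recompute linear convolution of [3, 4] and [3, 2]: y[0] = 3×3 = 9; y[1] = 3×2 + 4×3 = 18; y[2] = 4×2 = 8 → [9, 18, 8]. Given [9, 18, 8] matches, so answer: Yes

Yes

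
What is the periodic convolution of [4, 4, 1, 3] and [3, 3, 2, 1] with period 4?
Use y[k] = Σ_j u[j]·v[(k-j) mod 4]. y[0] = 4×3 + 4×1 + 1×2 + 3×3 = 27; y[1] = 4×3 + 4×3 + 1×1 + 3×2 = 31; y[2] = 4×2 + 4×3 + 1×3 + 3×1 = 26; y[3] = 4×1 + 4×2 + 1×3 + 3×3 = 24. Result: [27, 31, 26, 24]

[27, 31, 26, 24]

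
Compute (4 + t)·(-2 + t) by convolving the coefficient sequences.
Ascending coefficients: a = [4, 1], b = [-2, 1]. c[0] = 4×-2 = -8; c[1] = 4×1 + 1×-2 = 2; c[2] = 1×1 = 1. Result coefficients: [-8, 2, 1] → -8 + 2t + t^2

-8 + 2t + t^2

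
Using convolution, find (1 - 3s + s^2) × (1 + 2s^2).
Ascending coefficients: a = [1, -3, 1], b = [1, 0, 2]. c[0] = 1×1 = 1; c[1] = 1×0 + -3×1 = -3; c[2] = 1×2 + -3×0 + 1×1 = 3; c[3] = -3×2 + 1×0 = -6; c[4] = 1×2 = 2. Result coefficients: [1, -3, 3, -6, 2] → 1 - 3s + 3s^2 - 6s^3 + 2s^4

1 - 3s + 3s^2 - 6s^3 + 2s^4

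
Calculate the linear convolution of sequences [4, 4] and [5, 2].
y[0] = 4×5 = 20; y[1] = 4×2 + 4×5 = 28; y[2] = 4×2 = 8

[20, 28, 8]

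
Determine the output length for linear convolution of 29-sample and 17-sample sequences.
Linear/full convolution length: m + n - 1 = 29 + 17 - 1 = 45

45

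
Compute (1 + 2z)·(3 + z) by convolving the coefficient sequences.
Ascending coefficients: a = [1, 2], b = [3, 1]. c[0] = 1×3 = 3; c[1] = 1×1 + 2×3 = 7; c[2] = 2×1 = 2. Result coefficients: [3, 7, 2] → 3 + 7z + 2z^2

3 + 7z + 2z^2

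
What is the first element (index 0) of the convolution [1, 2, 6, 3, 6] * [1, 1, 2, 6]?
Use y[k] = Σ_i a[i]·b[k-i] at k=0. y[0] = 1×1 = 1

1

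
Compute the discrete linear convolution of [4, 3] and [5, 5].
y[0] = 4×5 = 20; y[1] = 4×5 + 3×5 = 35; y[2] = 3×5 = 15

[20, 35, 15]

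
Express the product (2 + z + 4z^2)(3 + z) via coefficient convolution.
Ascending coefficients: a = [2, 1, 4], b = [3, 1]. c[0] = 2×3 = 6; c[1] = 2×1 + 1×3 = 5; c[2] = 1×1 + 4×3 = 13; c[3] = 4×1 = 4. Result coefficients: [6, 5, 13, 4] → 6 + 5z + 13z^2 + 4z^3

6 + 5z + 13z^2 + 4z^3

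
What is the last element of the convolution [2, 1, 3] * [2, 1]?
Use y[k] = Σ_i a[i]·b[k-i] at k=3. y[3] = 3×1 = 3

3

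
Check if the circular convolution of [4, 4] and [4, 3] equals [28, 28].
Recompute circular convolution of [4, 4] and [4, 3]: y[0] = 4×4 + 4×3 = 28; y[1] = 4×3 + 4×4 = 28 → [28, 28]. Given [28, 28] matches, so answer: Yes

Yes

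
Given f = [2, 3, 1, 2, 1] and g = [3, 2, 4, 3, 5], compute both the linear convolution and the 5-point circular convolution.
Linear: y_lin[0] = 2×3 = 6; y_lin[1] = 2×2 + 3×3 = 13; y_lin[2] = 2×4 + 3×2 + 1×3 = 17; y_lin[3] = 2×3 + 3×4 + 1×2 + 2×3 = 26; y_lin[4] = 2×5 + 3×3 + 1×4 + 2×2 + 1×3 = 30; y_lin[5] = 3×5 + 1×3 + 2×4 + 1×2 = 28; y_lin[6] = 1×5 + 2×3 + 1×4 = 15; y_lin[7] = 2×5 + 1×3 = 13; y_lin[8] = 1×5 = 5 → [6, 13, 17, 26, 30, 28, 15, 13, 5]. Circular (length 5): y[0] = 2×3 + 3×5 + 1×3 + 2×4 + 1×2 = 34; y[1] = 2×2 + 3×3 + 1×5 + 2×3 + 1×4 = 28; y[2] = 2×4 + 3×2 + 1×3 + 2×5 + 1×3 = 30; y[3] = 2×3 + 3×4 + 1×2 + 2×3 + 1×5 = 31; y[4] = 2×5 + 3×3 + 1×4 + 2×2 + 1×3 = 30 → [34, 28, 30, 31, 30]

Linear: [6, 13, 17, 26, 30, 28, 15, 13, 5], Circular: [34, 28, 30, 31, 30]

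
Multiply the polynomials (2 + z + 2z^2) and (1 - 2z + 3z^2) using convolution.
Ascending coefficients: a = [2, 1, 2], b = [1, -2, 3]. c[0] = 2×1 = 2; c[1] = 2×-2 + 1×1 = -3; c[2] = 2×3 + 1×-2 + 2×1 = 6; c[3] = 1×3 + 2×-2 = -1; c[4] = 2×3 = 6. Result coefficients: [2, -3, 6, -1, 6] → 2 - 3z + 6z^2 - z^3 + 6z^4

2 - 3z + 6z^2 - z^3 + 6z^4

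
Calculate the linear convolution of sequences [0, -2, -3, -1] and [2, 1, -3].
y[0] = 0×2 = 0; y[1] = 0×1 + -2×2 = -4; y[2] = 0×-3 + -2×1 + -3×2 = -8; y[3] = -2×-3 + -3×1 + -1×2 = 1; y[4] = -3×-3 + -1×1 = 8; y[5] = -1×-3 = 3

[0, -4, -8, 1, 8, 3]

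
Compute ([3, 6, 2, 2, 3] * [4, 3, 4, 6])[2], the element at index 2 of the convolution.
Use y[k] = Σ_i a[i]·b[k-i] at k=2. y[2] = 3×4 + 6×3 + 2×4 = 38

38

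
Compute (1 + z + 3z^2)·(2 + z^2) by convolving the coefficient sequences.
Ascending coefficients: a = [1, 1, 3], b = [2, 0, 1]. c[0] = 1×2 = 2; c[1] = 1×0 + 1×2 = 2; c[2] = 1×1 + 1×0 + 3×2 = 7; c[3] = 1×1 + 3×0 = 1; c[4] = 3×1 = 3. Result coefficients: [2, 2, 7, 1, 3] → 2 + 2z + 7z^2 + z^3 + 3z^4

2 + 2z + 7z^2 + z^3 + 3z^4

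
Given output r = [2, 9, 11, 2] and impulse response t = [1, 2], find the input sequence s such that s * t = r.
Deconvolve r=[2, 9, 11, 2] by t=[1, 2]. Since t[0]=1, solve forward: s[0] = r[0] / 1 = 2; s[1] = (r[1] - 2×2) / 1 = 5; s[2] = (r[2] - 5×2) / 1 = 1. So s = [2, 5, 1]. Check by forward convolution: r[0] = 2×1 = 2; r[1] = 2×2 + 5×1 = 9; r[2] = 5×2 + 1×1 = 11; r[3] = 1×2 = 2

[2, 5, 1]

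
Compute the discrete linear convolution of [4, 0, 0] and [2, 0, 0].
y[0] = 4×2 = 8; y[1] = 4×0 + 0×2 = 0; y[2] = 4×0 + 0×0 + 0×2 = 0; y[3] = 0×0 + 0×0 = 0; y[4] = 0×0 = 0

[8, 0, 0, 0, 0]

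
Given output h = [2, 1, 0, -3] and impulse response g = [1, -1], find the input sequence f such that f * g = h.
Deconvolve h=[2, 1, 0, -3] by g=[1, -1]. Since g[0]=1, solve forward: f[0] = h[0] / 1 = 2; f[1] = (h[1] - 2×-1) / 1 = 3; f[2] = (h[2] - 3×-1) / 1 = 3. So f = [2, 3, 3]. Check by forward convolution: h[0] = 2×1 = 2; h[1] = 2×-1 + 3×1 = 1; h[2] = 3×-1 + 3×1 = 0; h[3] = 3×-1 = -3

[2, 3, 3]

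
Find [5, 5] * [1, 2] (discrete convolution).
y[0] = 5×1 = 5; y[1] = 5×2 + 5×1 = 15; y[2] = 5×2 = 10

[5, 15, 10]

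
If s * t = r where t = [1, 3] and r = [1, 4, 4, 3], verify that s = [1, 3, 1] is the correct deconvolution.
Forward-compute [1, 3, 1] * [1, 3]: r[0] = 1×1 = 1; r[1] = 1×3 + 3×1 = 6; r[2] = 3×3 + 1×1 = 10; r[3] = 1×3 = 3 → [1, 6, 10, 3]. Does not match given r = [1, 4, 4, 3].

Not verified. [1, 3, 1] * [1, 3] = [1, 6, 10, 3], which differs from [1, 4, 4, 3] at index 1.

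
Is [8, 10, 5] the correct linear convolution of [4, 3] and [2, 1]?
Recompute linear convolution of [4, 3] and [2, 1]: y[0] = 4×2 = 8; y[1] = 4×1 + 3×2 = 10; y[2] = 3×1 = 3 → [8, 10, 3]. Compare to given [8, 10, 5]: they differ at index 2: given 5, correct 3, so answer: No

No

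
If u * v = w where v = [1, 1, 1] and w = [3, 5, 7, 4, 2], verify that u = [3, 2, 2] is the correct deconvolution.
Forward-compute [3, 2, 2] * [1, 1, 1]: w[0] = 3×1 = 3; w[1] = 3×1 + 2×1 = 5; w[2] = 3×1 + 2×1 + 2×1 = 7; w[3] = 2×1 + 2×1 = 4; w[4] = 2×1 = 2 → [3, 5, 7, 4, 2]. Matches given w = [3, 5, 7, 4, 2], so verified.

Verified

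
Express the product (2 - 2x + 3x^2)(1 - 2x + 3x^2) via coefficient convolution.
Ascending coefficients: a = [2, -2, 3], b = [1, -2, 3]. c[0] = 2×1 = 2; c[1] = 2×-2 + -2×1 = -6; c[2] = 2×3 + -2×-2 + 3×1 = 13; c[3] = -2×3 + 3×-2 = -12; c[4] = 3×3 = 9. Result coefficients: [2, -6, 13, -12, 9] → 2 - 6x + 13x^2 - 12x^3 + 9x^4

2 - 6x + 13x^2 - 12x^3 + 9x^4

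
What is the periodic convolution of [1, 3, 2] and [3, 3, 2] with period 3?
Use y[k] = Σ_j x[j]·h[(k-j) mod 3]. y[0] = 1×3 + 3×2 + 2×3 = 15; y[1] = 1×3 + 3×3 + 2×2 = 16; y[2] = 1×2 + 3×3 + 2×3 = 17. Result: [15, 16, 17]

[15, 16, 17]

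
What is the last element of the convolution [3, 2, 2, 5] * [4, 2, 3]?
Use y[k] = Σ_i a[i]·b[k-i] at k=5. y[5] = 5×3 = 15

15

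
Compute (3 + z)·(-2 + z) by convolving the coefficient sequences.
Ascending coefficients: a = [3, 1], b = [-2, 1]. c[0] = 3×-2 = -6; c[1] = 3×1 + 1×-2 = 1; c[2] = 1×1 = 1. Result coefficients: [-6, 1, 1] → -6 + z + z^2

-6 + z + z^2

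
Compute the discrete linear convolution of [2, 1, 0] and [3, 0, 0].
y[0] = 2×3 = 6; y[1] = 2×0 + 1×3 = 3; y[2] = 2×0 + 1×0 + 0×3 = 0; y[3] = 1×0 + 0×0 = 0; y[4] = 0×0 = 0

[6, 3, 0, 0, 0]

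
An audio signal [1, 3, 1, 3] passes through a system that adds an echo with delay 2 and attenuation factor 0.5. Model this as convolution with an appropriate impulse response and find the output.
Direct-path + delayed-attenuated-path model → impulse response h = [1, 0, 0.5] (1 at lag 0, 0.5 at lag 2). Output y[n] = x[n] + 0.5·x[n - 2] (with x[n] = 0 outside 0..3): y[0] = 1 + 0.5×0 = 1; y[1] = 3 + 0.5×0 = 3; y[2] = 1 + 0.5×1 = 1.5; y[3] = 3 + 0.5×3 = 4.5; y[4] = 0 + 0.5×1 = 0.5; y[5] = 0 + 0.5×3 = 1.5. So y = [1, 3, 1.5, 4.5, 0.5, 1.5]

[1, 3, 1.5, 4.5, 0.5, 1.5]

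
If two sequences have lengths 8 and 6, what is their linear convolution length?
Linear/full convolution length: m + n - 1 = 8 + 6 - 1 = 13

13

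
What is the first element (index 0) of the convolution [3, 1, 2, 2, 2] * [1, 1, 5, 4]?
Use y[k] = Σ_i a[i]·b[k-i] at k=0. y[0] = 3×1 = 3

3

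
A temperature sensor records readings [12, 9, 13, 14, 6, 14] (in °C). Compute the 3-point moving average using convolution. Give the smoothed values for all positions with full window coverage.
3-point moving average kernel = [1, 1, 1]. Apply in 'valid' mode (full window coverage): avg[0] = (12 + 9 + 13) / 3 = 11.33; avg[1] = (9 + 13 + 14) / 3 = 12.0; avg[2] = (13 + 14 + 6) / 3 = 11.0; avg[3] = (14 + 6 + 14) / 3 = 11.33. Smoothed values: [11.33, 12.0, 11.0, 11.33]

[11.33, 12.0, 11.0, 11.33]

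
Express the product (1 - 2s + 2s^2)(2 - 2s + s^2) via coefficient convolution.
Ascending coefficients: a = [1, -2, 2], b = [2, -2, 1]. c[0] = 1×2 = 2; c[1] = 1×-2 + -2×2 = -6; c[2] = 1×1 + -2×-2 + 2×2 = 9; c[3] = -2×1 + 2×-2 = -6; c[4] = 2×1 = 2. Result coefficients: [2, -6, 9, -6, 2] → 2 - 6s + 9s^2 - 6s^3 + 2s^4

2 - 6s + 9s^2 - 6s^3 + 2s^4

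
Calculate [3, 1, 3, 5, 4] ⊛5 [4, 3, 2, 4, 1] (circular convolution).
Use y[k] = Σ_j s[j]·t[(k-j) mod 5]. y[0] = 3×4 + 1×1 + 3×4 + 5×2 + 4×3 = 47; y[1] = 3×3 + 1×4 + 3×1 + 5×4 + 4×2 = 44; y[2] = 3×2 + 1×3 + 3×4 + 5×1 + 4×4 = 42; y[3] = 3×4 + 1×2 + 3×3 + 5×4 + 4×1 = 47; y[4] = 3×1 + 1×4 + 3×2 + 5×3 + 4×4 = 44. Result: [47, 44, 42, 47, 44]

[47, 44, 42, 47, 44]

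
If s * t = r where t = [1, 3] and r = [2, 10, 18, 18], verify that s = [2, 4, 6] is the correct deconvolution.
Forward-compute [2, 4, 6] * [1, 3]: r[0] = 2×1 = 2; r[1] = 2×3 + 4×1 = 10; r[2] = 4×3 + 6×1 = 18; r[3] = 6×3 = 18 → [2, 10, 18, 18]. Matches given r = [2, 10, 18, 18], so verified.

Verified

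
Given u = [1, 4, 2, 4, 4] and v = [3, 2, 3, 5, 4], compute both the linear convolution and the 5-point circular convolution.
Linear: y_lin[0] = 1×3 = 3; y_lin[1] = 1×2 + 4×3 = 14; y_lin[2] = 1×3 + 4×2 + 2×3 = 17; y_lin[3] = 1×5 + 4×3 + 2×2 + 4×3 = 33; y_lin[4] = 1×4 + 4×5 + 2×3 + 4×2 + 4×3 = 50; y_lin[5] = 4×4 + 2×5 + 4×3 + 4×2 = 46; y_lin[6] = 2×4 + 4×5 + 4×3 = 40; y_lin[7] = 4×4 + 4×5 = 36; y_lin[8] = 4×4 = 16 → [3, 14, 17, 33, 50, 46, 40, 36, 16]. Circular (length 5): y[0] = 1×3 + 4×4 + 2×5 + 4×3 + 4×2 = 49; y[1] = 1×2 + 4×3 + 2×4 + 4×5 + 4×3 = 54; y[2] = 1×3 + 4×2 + 2×3 + 4×4 + 4×5 = 53; y[3] = 1×5 + 4×3 + 2×2 + 4×3 + 4×4 = 49; y[4] = 1×4 + 4×5 + 2×3 + 4×2 + 4×3 = 50 → [49, 54, 53, 49, 50]

Linear: [3, 14, 17, 33, 50, 46, 40, 36, 16], Circular: [49, 54, 53, 49, 50]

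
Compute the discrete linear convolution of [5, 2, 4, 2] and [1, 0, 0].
y[0] = 5×1 = 5; y[1] = 5×0 + 2×1 = 2; y[2] = 5×0 + 2×0 + 4×1 = 4; y[3] = 2×0 + 4×0 + 2×1 = 2; y[4] = 4×0 + 2×0 = 0; y[5] = 2×0 = 0

[5, 2, 4, 2, 0, 0]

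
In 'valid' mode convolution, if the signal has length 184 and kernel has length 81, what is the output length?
'Valid' mode counts only positions where the kernel fully overlaps the signal: m - n + 1 = 184 - 81 + 1 = 104

104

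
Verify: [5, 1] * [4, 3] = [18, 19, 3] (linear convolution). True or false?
Recompute linear convolution of [5, 1] and [4, 3]: y[0] = 5×4 = 20; y[1] = 5×3 + 1×4 = 19; y[2] = 1×3 = 3 → [20, 19, 3]. Compare to given [18, 19, 3]: they differ at index 0: given 18, correct 20, so answer: No

No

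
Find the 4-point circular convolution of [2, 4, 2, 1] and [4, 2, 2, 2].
Use y[k] = Σ_j f[j]·g[(k-j) mod 4]. y[0] = 2×4 + 4×2 + 2×2 + 1×2 = 22; y[1] = 2×2 + 4×4 + 2×2 + 1×2 = 26; y[2] = 2×2 + 4×2 + 2×4 + 1×2 = 22; y[3] = 2×2 + 4×2 + 2×2 + 1×4 = 20. Result: [22, 26, 22, 20]

[22, 26, 22, 20]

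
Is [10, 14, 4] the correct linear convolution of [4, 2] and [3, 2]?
Recompute linear convolution of [4, 2] and [3, 2]: y[0] = 4×3 = 12; y[1] = 4×2 + 2×3 = 14; y[2] = 2×2 = 4 → [12, 14, 4]. Compare to given [10, 14, 4]: they differ at index 0: given 10, correct 12, so answer: No

No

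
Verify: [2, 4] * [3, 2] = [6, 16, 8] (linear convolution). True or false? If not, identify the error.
Recompute linear convolution of [2, 4] and [3, 2]: y[0] = 2×3 = 6; y[1] = 2×2 + 4×3 = 16; y[2] = 4×2 = 8 → [6, 16, 8]. Given [6, 16, 8] matches, so answer: Yes

Yes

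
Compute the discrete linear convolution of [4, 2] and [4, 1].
y[0] = 4×4 = 16; y[1] = 4×1 + 2×4 = 12; y[2] = 2×1 = 2

[16, 12, 2]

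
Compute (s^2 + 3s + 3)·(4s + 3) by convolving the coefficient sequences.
Ascending coefficients: a = [3, 3, 1], b = [3, 4]. c[0] = 3×3 = 9; c[1] = 3×4 + 3×3 = 21; c[2] = 3×4 + 1×3 = 15; c[3] = 1×4 = 4. Result coefficients: [9, 21, 15, 4] → 4s^3 + 15s^2 + 21s + 9

4s^3 + 15s^2 + 21s + 9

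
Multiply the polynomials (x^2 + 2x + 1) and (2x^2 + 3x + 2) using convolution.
Ascending coefficients: a = [1, 2, 1], b = [2, 3, 2]. c[0] = 1×2 = 2; c[1] = 1×3 + 2×2 = 7; c[2] = 1×2 + 2×3 + 1×2 = 10; c[3] = 2×2 + 1×3 = 7; c[4] = 1×2 = 2. Result coefficients: [2, 7, 10, 7, 2] → 2x^4 + 7x^3 + 10x^2 + 7x + 2

2x^4 + 7x^3 + 10x^2 + 7x + 2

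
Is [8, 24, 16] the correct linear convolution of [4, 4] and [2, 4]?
Recompute linear convolution of [4, 4] and [2, 4]: y[0] = 4×2 = 8; y[1] = 4×4 + 4×2 = 24; y[2] = 4×4 = 16 → [8, 24, 16]. Given [8, 24, 16] matches, so answer: Yes

Yes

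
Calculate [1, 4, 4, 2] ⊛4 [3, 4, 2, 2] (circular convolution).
Use y[k] = Σ_j x[j]·h[(k-j) mod 4]. y[0] = 1×3 + 4×2 + 4×2 + 2×4 = 27; y[1] = 1×4 + 4×3 + 4×2 + 2×2 = 28; y[2] = 1×2 + 4×4 + 4×3 + 2×2 = 34; y[3] = 1×2 + 4×2 + 4×4 + 2×3 = 32. Result: [27, 28, 34, 32]

[27, 28, 34, 32]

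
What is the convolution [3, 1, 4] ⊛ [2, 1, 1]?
y[0] = 3×2 = 6; y[1] = 3×1 + 1×2 = 5; y[2] = 3×1 + 1×1 + 4×2 = 12; y[3] = 1×1 + 4×1 = 5; y[4] = 4×1 = 4

[6, 5, 12, 5, 4]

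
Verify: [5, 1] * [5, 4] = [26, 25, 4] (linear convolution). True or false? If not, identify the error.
Recompute linear convolution of [5, 1] and [5, 4]: y[0] = 5×5 = 25; y[1] = 5×4 + 1×5 = 25; y[2] = 1×4 = 4 → [25, 25, 4]. Compare to given [26, 25, 4]: they differ at index 0: given 26, correct 25, so answer: No

No. Error at index 0: given 26, correct 25.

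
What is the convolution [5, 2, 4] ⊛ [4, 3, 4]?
y[0] = 5×4 = 20; y[1] = 5×3 + 2×4 = 23; y[2] = 5×4 + 2×3 + 4×4 = 42; y[3] = 2×4 + 4×3 = 20; y[4] = 4×4 = 16

[20, 23, 42, 20, 16]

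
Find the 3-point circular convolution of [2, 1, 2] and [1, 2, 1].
Use y[k] = Σ_j s[j]·t[(k-j) mod 3]. y[0] = 2×1 + 1×1 + 2×2 = 7; y[1] = 2×2 + 1×1 + 2×1 = 7; y[2] = 2×1 + 1×2 + 2×1 = 6. Result: [7, 7, 6]

[7, 7, 6]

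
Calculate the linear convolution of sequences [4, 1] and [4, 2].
y[0] = 4×4 = 16; y[1] = 4×2 + 1×4 = 12; y[2] = 1×2 = 2

[16, 12, 2]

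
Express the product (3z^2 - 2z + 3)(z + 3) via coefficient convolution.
Ascending coefficients: a = [3, -2, 3], b = [3, 1]. c[0] = 3×3 = 9; c[1] = 3×1 + -2×3 = -3; c[2] = -2×1 + 3×3 = 7; c[3] = 3×1 = 3. Result coefficients: [9, -3, 7, 3] → 3z^3 + 7z^2 - 3z + 9

3z^3 + 7z^2 - 3z + 9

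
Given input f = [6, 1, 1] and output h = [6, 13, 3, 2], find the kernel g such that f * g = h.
Output length 4 = len(f) + len(g) - 1 ⇒ len(g) = 2. Solve g forward using g[k] = (h[k] - Σ_{i≥1} f[i]·g[k-i]) / f[0]: g[0] = h[0] / f[0] = 6 / 6 = 1; g[1] = (h[1] - 1×1) / f[0] = (13 - 1×1) / 6 = 2. So g = [1, 2]. Forward-check [6, 1, 1] * [1, 2]: h[0] = 6×1 = 6; h[1] = 6×2 + 1×1 = 13; h[2] = 1×2 + 1×1 = 3; h[3] = 1×2 = 2 → [6, 13, 3, 2] ✓

[1, 2]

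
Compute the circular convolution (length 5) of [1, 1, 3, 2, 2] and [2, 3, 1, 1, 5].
Use y[k] = Σ_j f[j]·g[(k-j) mod 5]. y[0] = 1×2 + 1×5 + 3×1 + 2×1 + 2×3 = 18; y[1] = 1×3 + 1×2 + 3×5 + 2×1 + 2×1 = 24; y[2] = 1×1 + 1×3 + 3×2 + 2×5 + 2×1 = 22; y[3] = 1×1 + 1×1 + 3×3 + 2×2 + 2×5 = 25; y[4] = 1×5 + 1×1 + 3×1 + 2×3 + 2×2 = 19. Result: [18, 24, 22, 25, 19]

[18, 24, 22, 25, 19]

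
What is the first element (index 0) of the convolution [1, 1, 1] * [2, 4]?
Use y[k] = Σ_i a[i]·b[k-i] at k=0. y[0] = 1×2 = 2

2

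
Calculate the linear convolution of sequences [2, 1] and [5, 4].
y[0] = 2×5 = 10; y[1] = 2×4 + 1×5 = 13; y[2] = 1×4 = 4

[10, 13, 4]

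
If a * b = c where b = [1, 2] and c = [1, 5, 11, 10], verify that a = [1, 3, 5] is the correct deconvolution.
Forward-compute [1, 3, 5] * [1, 2]: c[0] = 1×1 = 1; c[1] = 1×2 + 3×1 = 5; c[2] = 3×2 + 5×1 = 11; c[3] = 5×2 = 10 → [1, 5, 11, 10]. Matches given c = [1, 5, 11, 10], so verified.

Verified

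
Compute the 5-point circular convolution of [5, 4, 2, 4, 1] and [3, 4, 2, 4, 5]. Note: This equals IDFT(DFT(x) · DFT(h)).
Either evaluate y[k] = Σ_j x[j]·h[(k-j) mod 5] directly, or use IDFT(DFT(x) · DFT(h)). y[0] = 5×3 + 4×5 + 2×4 + 4×2 + 1×4 = 55; y[1] = 5×4 + 4×3 + 2×5 + 4×4 + 1×2 = 60; y[2] = 5×2 + 4×4 + 2×3 + 4×5 + 1×4 = 56; y[3] = 5×4 + 4×2 + 2×4 + 4×3 + 1×5 = 53; y[4] = 5×5 + 4×4 + 2×2 + 4×4 + 1×3 = 64. Result: [55, 60, 56, 53, 64]

[55, 60, 56, 53, 64]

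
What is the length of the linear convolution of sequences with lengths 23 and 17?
Linear/full convolution length: m + n - 1 = 23 + 17 - 1 = 39

39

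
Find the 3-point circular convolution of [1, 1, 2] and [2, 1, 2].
Use y[k] = Σ_j a[j]·b[(k-j) mod 3]. y[0] = 1×2 + 1×2 + 2×1 = 6; y[1] = 1×1 + 1×2 + 2×2 = 7; y[2] = 1×2 + 1×1 + 2×2 = 7. Result: [6, 7, 7]

[6, 7, 7]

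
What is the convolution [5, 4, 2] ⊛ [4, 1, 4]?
y[0] = 5×4 = 20; y[1] = 5×1 + 4×4 = 21; y[2] = 5×4 + 4×1 + 2×4 = 32; y[3] = 4×4 + 2×1 = 18; y[4] = 2×4 = 8

[20, 21, 32, 18, 8]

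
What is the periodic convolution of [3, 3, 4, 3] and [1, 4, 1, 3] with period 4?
Use y[k] = Σ_j a[j]·b[(k-j) mod 4]. y[0] = 3×1 + 3×3 + 4×1 + 3×4 = 28; y[1] = 3×4 + 3×1 + 4×3 + 3×1 = 30; y[2] = 3×1 + 3×4 + 4×1 + 3×3 = 28; y[3] = 3×3 + 3×1 + 4×4 + 3×1 = 31. Result: [28, 30, 28, 31]

[28, 30, 28, 31]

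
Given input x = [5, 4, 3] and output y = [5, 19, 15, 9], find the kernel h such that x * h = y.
Output length 4 = len(x) + len(h) - 1 ⇒ len(h) = 2. Solve h forward using h[k] = (y[k] - Σ_{i≥1} x[i]·h[k-i]) / x[0]: h[0] = y[0] / x[0] = 5 / 5 = 1; h[1] = (y[1] - 4×1) / x[0] = (19 - 4×1) / 5 = 3. So h = [1, 3]. Forward-check [5, 4, 3] * [1, 3]: y[0] = 5×1 = 5; y[1] = 5×3 + 4×1 = 19; y[2] = 4×3 + 3×1 = 15; y[3] = 3×3 = 9 → [5, 19, 15, 9] ✓

[1, 3]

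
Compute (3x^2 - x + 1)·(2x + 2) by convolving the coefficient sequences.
Ascending coefficients: a = [1, -1, 3], b = [2, 2]. c[0] = 1×2 = 2; c[1] = 1×2 + -1×2 = 0; c[2] = -1×2 + 3×2 = 4; c[3] = 3×2 = 6. Result coefficients: [2, 0, 4, 6] → 6x^3 + 4x^2 + 2

6x^3 + 4x^2 + 2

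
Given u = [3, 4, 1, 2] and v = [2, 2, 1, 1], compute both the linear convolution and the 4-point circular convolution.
Linear: y_lin[0] = 3×2 = 6; y_lin[1] = 3×2 + 4×2 = 14; y_lin[2] = 3×1 + 4×2 + 1×2 = 13; y_lin[3] = 3×1 + 4×1 + 1×2 + 2×2 = 13; y_lin[4] = 4×1 + 1×1 + 2×2 = 9; y_lin[5] = 1×1 + 2×1 = 3; y_lin[6] = 2×1 = 2 → [6, 14, 13, 13, 9, 3, 2]. Circular (length 4): y[0] = 3×2 + 4×1 + 1×1 + 2×2 = 15; y[1] = 3×2 + 4×2 + 1×1 + 2×1 = 17; y[2] = 3×1 + 4×2 + 1×2 + 2×1 = 15; y[3] = 3×1 + 4×1 + 1×2 + 2×2 = 13 → [15, 17, 15, 13]

Linear: [6, 14, 13, 13, 9, 3, 2], Circular: [15, 17, 15, 13]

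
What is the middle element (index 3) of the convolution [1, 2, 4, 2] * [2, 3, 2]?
Use y[k] = Σ_i a[i]·b[k-i] at k=3. y[3] = 2×2 + 4×3 + 2×2 = 20

20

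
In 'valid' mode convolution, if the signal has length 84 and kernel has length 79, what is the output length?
'Valid' mode counts only positions where the kernel fully overlaps the signal: m - n + 1 = 84 - 79 + 1 = 6

6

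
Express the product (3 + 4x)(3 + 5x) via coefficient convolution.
Ascending coefficients: a = [3, 4], b = [3, 5]. c[0] = 3×3 = 9; c[1] = 3×5 + 4×3 = 27; c[2] = 4×5 = 20. Result coefficients: [9, 27, 20] → 9 + 27x + 20x^2

9 + 27x + 20x^2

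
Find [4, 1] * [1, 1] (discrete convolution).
y[0] = 4×1 = 4; y[1] = 4×1 + 1×1 = 5; y[2] = 1×1 = 1

[4, 5, 1]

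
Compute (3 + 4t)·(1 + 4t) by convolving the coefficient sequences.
Ascending coefficients: a = [3, 4], b = [1, 4]. c[0] = 3×1 = 3; c[1] = 3×4 + 4×1 = 16; c[2] = 4×4 = 16. Result coefficients: [3, 16, 16] → 3 + 16t + 16t^2

3 + 16t + 16t^2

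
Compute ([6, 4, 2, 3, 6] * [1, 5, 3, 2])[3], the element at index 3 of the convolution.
Use y[k] = Σ_i a[i]·b[k-i] at k=3. y[3] = 6×2 + 4×3 + 2×5 + 3×1 = 37

37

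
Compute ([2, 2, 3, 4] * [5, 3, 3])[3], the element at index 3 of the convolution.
Use y[k] = Σ_i a[i]·b[k-i] at k=3. y[3] = 2×3 + 3×3 + 4×5 = 35

35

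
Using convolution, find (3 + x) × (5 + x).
Ascending coefficients: a = [3, 1], b = [5, 1]. c[0] = 3×5 = 15; c[1] = 3×1 + 1×5 = 8; c[2] = 1×1 = 1. Result coefficients: [15, 8, 1] → 15 + 8x + x^2

15 + 8x + x^2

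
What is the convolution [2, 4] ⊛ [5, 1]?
y[0] = 2×5 = 10; y[1] = 2×1 + 4×5 = 22; y[2] = 4×1 = 4

[10, 22, 4]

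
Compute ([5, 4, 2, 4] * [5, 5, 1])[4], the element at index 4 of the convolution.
Use y[k] = Σ_i a[i]·b[k-i] at k=4. y[4] = 2×1 + 4×5 = 22

22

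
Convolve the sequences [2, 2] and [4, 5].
y[0] = 2×4 = 8; y[1] = 2×5 + 2×4 = 18; y[2] = 2×5 = 10

[8, 18, 10]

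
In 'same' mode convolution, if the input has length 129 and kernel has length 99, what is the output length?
'Same' mode returns an output with the same length as the input: 129

129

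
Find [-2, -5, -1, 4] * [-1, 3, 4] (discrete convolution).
y[0] = -2×-1 = 2; y[1] = -2×3 + -5×-1 = -1; y[2] = -2×4 + -5×3 + -1×-1 = -22; y[3] = -5×4 + -1×3 + 4×-1 = -27; y[4] = -1×4 + 4×3 = 8; y[5] = 4×4 = 16

[2, -1, -22, -27, 8, 16]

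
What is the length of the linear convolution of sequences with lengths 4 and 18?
Linear/full convolution length: m + n - 1 = 4 + 18 - 1 = 21

21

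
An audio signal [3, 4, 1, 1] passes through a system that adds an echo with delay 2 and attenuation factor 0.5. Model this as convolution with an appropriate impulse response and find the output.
Direct-path + delayed-attenuated-path model → impulse response h = [1, 0, 0.5] (1 at lag 0, 0.5 at lag 2). Output y[n] = x[n] + 0.5·x[n - 2] (with x[n] = 0 outside 0..3): y[0] = 3 + 0.5×0 = 3; y[1] = 4 + 0.5×0 = 4; y[2] = 1 + 0.5×3 = 2.5; y[3] = 1 + 0.5×4 = 3.0; y[4] = 0 + 0.5×1 = 0.5; y[5] = 0 + 0.5×1 = 0.5. So y = [3, 4, 2.5, 3.0, 0.5, 0.5]

[3, 4, 2.5, 3.0, 0.5, 0.5]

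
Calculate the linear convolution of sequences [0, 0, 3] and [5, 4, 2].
y[0] = 0×5 = 0; y[1] = 0×4 + 0×5 = 0; y[2] = 0×2 + 0×4 + 3×5 = 15; y[3] = 0×2 + 3×4 = 12; y[4] = 3×2 = 6

[0, 0, 15, 12, 6]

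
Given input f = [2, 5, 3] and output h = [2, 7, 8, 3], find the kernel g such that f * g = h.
Output length 4 = len(f) + len(g) - 1 ⇒ len(g) = 2. Solve g forward using g[k] = (h[k] - Σ_{i≥1} f[i]·g[k-i]) / f[0]: g[0] = h[0] / f[0] = 2 / 2 = 1; g[1] = (h[1] - 5×1) / f[0] = (7 - 5×1) / 2 = 1. So g = [1, 1]. Forward-check [2, 5, 3] * [1, 1]: h[0] = 2×1 = 2; h[1] = 2×1 + 5×1 = 7; h[2] = 5×1 + 3×1 = 8; h[3] = 3×1 = 3 → [2, 7, 8, 3] ✓

[1, 1]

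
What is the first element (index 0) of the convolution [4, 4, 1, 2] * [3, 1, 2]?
Use y[k] = Σ_i a[i]·b[k-i] at k=0. y[0] = 4×3 = 12

12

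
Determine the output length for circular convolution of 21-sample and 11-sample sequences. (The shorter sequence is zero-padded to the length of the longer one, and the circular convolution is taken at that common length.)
Circular convolution (zero-padding the shorter input) has length max(m, n) = max(21, 11) = 21

21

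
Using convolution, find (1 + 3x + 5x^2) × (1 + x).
Ascending coefficients: a = [1, 3, 5], b = [1, 1]. c[0] = 1×1 = 1; c[1] = 1×1 + 3×1 = 4; c[2] = 3×1 + 5×1 = 8; c[3] = 5×1 = 5. Result coefficients: [1, 4, 8, 5] → 1 + 4x + 8x^2 + 5x^3

1 + 4x + 8x^2 + 5x^3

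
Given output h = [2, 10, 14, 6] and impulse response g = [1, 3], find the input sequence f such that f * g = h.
Deconvolve h=[2, 10, 14, 6] by g=[1, 3]. Since g[0]=1, solve forward: f[0] = h[0] / 1 = 2; f[1] = (h[1] - 2×3) / 1 = 4; f[2] = (h[2] - 4×3) / 1 = 2. So f = [2, 4, 2]. Check by forward convolution: h[0] = 2×1 = 2; h[1] = 2×3 + 4×1 = 10; h[2] = 4×3 + 2×1 = 14; h[3] = 2×3 = 6

[2, 4, 2]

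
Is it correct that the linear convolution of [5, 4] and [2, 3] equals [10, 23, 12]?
Recompute linear convolution of [5, 4] and [2, 3]: y[0] = 5×2 = 10; y[1] = 5×3 + 4×2 = 23; y[2] = 4×3 = 12 → [10, 23, 12]. Given [10, 23, 12] matches, so answer: Yes

Yes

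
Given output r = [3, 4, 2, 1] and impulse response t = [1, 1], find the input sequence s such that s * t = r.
Deconvolve r=[3, 4, 2, 1] by t=[1, 1]. Since t[0]=1, solve forward: s[0] = r[0] / 1 = 3; s[1] = (r[1] - 3×1) / 1 = 1; s[2] = (r[2] - 1×1) / 1 = 1. So s = [3, 1, 1]. Check by forward convolution: r[0] = 3×1 = 3; r[1] = 3×1 + 1×1 = 4; r[2] = 1×1 + 1×1 = 2; r[3] = 1×1 = 1

[3, 1, 1]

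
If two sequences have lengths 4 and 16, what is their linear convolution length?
Linear/full convolution length: m + n - 1 = 4 + 16 - 1 = 19

19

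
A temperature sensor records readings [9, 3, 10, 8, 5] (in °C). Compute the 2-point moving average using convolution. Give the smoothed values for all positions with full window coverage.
2-point moving average kernel = [1, 1]. Apply in 'valid' mode (full window coverage): avg[0] = (9 + 3) / 2 = 6.0; avg[1] = (3 + 10) / 2 = 6.5; avg[2] = (10 + 8) / 2 = 9.0; avg[3] = (8 + 5) / 2 = 6.5. Smoothed values: [6.0, 6.5, 9.0, 6.5]

[6.0, 6.5, 9.0, 6.5]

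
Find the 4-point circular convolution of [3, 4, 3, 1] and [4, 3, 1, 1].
Use y[k] = Σ_j u[j]·v[(k-j) mod 4]. y[0] = 3×4 + 4×1 + 3×1 + 1×3 = 22; y[1] = 3×3 + 4×4 + 3×1 + 1×1 = 29; y[2] = 3×1 + 4×3 + 3×4 + 1×1 = 28; y[3] = 3×1 + 4×1 + 3×3 + 1×4 = 20. Result: [22, 29, 28, 20]

[22, 29, 28, 20]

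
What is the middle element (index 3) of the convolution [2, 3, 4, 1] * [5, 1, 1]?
Use y[k] = Σ_i a[i]·b[k-i] at k=3. y[3] = 3×1 + 4×1 + 1×5 = 12

12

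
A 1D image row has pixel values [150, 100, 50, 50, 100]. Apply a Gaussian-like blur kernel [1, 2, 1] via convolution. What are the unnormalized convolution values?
Convolve image row [150, 100, 50, 50, 100] with kernel [1, 2, 1]: y[0] = 150×1 = 150; y[1] = 150×2 + 100×1 = 400; y[2] = 150×1 + 100×2 + 50×1 = 400; y[3] = 100×1 + 50×2 + 50×1 = 250; y[4] = 50×1 + 50×2 + 100×1 = 250; y[5] = 50×1 + 100×2 = 250; y[6] = 100×1 = 100 → [150, 400, 400, 250, 250, 250, 100]. Normalization factor = sum(kernel) = 4.

[150, 400, 400, 250, 250, 250, 100]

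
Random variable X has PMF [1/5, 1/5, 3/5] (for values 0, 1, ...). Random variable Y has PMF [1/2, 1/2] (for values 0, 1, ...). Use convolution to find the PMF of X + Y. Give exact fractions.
P(X+Y=k) = Σ_i P(X=i)·P(Y=k-i) — a convolution of [1/5, 1/5, 3/5] and [1/2, 1/2]. P(X+Y=0) = (1/5)×(1/2) = 1/10; P(X+Y=1) = (1/5)×(1/2) + (1/5)×(1/2) = 1/10 + 1/10 = 1/5; P(X+Y=2) = (1/5)×(1/2) + (3/5)×(1/2) = 1/10 + 3/10 = 2/5; P(X+Y=3) = (3/5)×(1/2) = 3/10. PMF: [1/10, 1/5, 2/5, 3/10] (sums to 1 ✓)

[1/10, 1/5, 2/5, 3/10]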